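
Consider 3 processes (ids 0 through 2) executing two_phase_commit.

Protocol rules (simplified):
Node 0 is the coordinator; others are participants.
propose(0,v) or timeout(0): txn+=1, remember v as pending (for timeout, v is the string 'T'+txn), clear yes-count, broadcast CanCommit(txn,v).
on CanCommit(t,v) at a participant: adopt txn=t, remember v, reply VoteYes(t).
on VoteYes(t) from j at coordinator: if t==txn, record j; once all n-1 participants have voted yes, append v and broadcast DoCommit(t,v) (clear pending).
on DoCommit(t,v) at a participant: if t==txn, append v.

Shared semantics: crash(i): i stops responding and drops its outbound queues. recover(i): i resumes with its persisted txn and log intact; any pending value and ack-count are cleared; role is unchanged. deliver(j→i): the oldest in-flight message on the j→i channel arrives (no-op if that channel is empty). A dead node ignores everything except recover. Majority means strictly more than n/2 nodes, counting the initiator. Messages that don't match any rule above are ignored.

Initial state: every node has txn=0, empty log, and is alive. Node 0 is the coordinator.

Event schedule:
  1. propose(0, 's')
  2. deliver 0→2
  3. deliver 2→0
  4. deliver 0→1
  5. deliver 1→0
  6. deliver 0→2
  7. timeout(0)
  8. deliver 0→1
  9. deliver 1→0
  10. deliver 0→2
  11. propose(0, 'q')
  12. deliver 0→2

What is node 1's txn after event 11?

step 1 propose(0,'s'): 0={coor,t=1,log=-}
step 2 deliver 0→2: 2={part,t=1,log=-}
step 3 deliver 2→0: —
step 4 deliver 0→1: 1={part,t=1,log=-}
step 5 deliver 1→0: 0={coor,t=1,log=s}
step 6 deliver 0→2: 2={part,t=1,log=s}
step 7 timeout(0): 0={coor,t=2,log=s}
step 8 deliver 0→1: 1={part,t=1,log=s}
step 9 deliver 1→0: —
step 10 deliver 0→2: 2={part,t=2,log=s}
step 11 propose(0,'q'): 0={coor,t=3,log=s}

1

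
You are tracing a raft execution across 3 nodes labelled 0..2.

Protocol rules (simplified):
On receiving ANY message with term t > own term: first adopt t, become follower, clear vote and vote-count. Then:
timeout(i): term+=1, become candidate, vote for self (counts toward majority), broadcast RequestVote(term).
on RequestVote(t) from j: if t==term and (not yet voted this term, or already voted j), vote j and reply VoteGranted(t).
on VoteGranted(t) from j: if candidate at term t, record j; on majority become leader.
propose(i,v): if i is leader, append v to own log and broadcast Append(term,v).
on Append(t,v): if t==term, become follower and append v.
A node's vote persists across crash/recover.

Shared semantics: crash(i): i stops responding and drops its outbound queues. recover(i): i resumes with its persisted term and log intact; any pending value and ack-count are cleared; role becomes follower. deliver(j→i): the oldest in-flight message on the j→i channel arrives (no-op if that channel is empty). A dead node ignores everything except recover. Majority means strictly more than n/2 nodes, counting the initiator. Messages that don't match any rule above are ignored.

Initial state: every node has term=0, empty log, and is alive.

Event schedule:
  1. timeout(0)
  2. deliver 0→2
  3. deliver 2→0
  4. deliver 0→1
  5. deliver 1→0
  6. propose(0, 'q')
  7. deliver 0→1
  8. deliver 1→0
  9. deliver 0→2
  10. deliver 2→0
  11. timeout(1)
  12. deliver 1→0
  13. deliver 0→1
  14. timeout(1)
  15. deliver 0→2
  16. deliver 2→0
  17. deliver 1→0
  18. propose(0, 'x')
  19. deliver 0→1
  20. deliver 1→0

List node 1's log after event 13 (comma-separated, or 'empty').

after 1 — timeout(0): n0:cand/t1/[-]
after 2 — deliver 0→2: n2:foll/t1/[-]
after 3 — deliver 2→0: n0:lead/t1/[-]
after 4 — deliver 0→1: n1:foll/t1/[-]
after 5 — deliver 1→0: ·
after 6 — propose(0,'q'): n0:lead/t1/[q]
after 7 — deliver 0→1: n1:foll/t1/[q]
after 8 — deliver 1→0: ·
after 9 — deliver 0→2: n2:foll/t1/[q]
after 10 — deliver 2→0: ·
after 11 — timeout(1): n1:cand/t2/[q]
after 12 — deliver 1→0: n0:foll/t2/[q]
after 13 — deliver 0→1: n1:lead/t2/[q]

q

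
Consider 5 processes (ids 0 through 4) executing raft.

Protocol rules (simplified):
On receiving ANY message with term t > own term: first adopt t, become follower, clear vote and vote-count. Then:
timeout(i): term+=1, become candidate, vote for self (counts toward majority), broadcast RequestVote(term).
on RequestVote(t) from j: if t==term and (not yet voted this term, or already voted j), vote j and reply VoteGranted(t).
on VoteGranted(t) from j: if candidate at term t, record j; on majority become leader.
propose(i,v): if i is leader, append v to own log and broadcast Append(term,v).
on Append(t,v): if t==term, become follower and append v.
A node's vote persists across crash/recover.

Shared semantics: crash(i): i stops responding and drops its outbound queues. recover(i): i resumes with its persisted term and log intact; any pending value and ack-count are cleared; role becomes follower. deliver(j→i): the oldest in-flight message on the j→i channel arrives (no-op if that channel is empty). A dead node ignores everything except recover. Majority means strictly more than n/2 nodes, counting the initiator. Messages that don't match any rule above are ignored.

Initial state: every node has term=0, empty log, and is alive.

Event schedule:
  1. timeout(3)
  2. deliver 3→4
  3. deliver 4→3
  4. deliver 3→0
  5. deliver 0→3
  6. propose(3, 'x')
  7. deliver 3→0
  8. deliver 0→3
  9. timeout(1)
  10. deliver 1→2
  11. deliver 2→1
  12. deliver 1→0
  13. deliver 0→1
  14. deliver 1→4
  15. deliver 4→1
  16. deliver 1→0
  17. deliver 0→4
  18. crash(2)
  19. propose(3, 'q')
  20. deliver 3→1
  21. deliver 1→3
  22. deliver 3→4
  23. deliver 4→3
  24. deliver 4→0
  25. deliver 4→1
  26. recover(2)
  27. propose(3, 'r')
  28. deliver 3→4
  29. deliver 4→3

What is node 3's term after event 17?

step 1 timeout(3): 3={cand,t=1,log=-}
step 2 deliver 3→4: 4={foll,t=1,log=-}
step 3 deliver 4→3: —
step 4 deliver 3→0: 0={foll,t=1,log=-}
step 5 deliver 0→3: 3={lead,t=1,log=-}
step 6 propose(3,'x'): 3={lead,t=1,log=x}
step 7 deliver 3→0: 0={foll,t=1,log=x}
step 8 deliver 0→3: —
step 9 timeout(1): 1={cand,t=1,log=-}
step 10 deliver 1→2: 2={foll,t=1,log=-}
step 11 deliver 2→1: —
step 12 deliver 1→0: —
step 13 deliver 0→1: —
step 14 deliver 1→4: —
step 15 deliver 4→1: —
step 16 deliver 1→0: —
step 17 deliver 0→4: —

1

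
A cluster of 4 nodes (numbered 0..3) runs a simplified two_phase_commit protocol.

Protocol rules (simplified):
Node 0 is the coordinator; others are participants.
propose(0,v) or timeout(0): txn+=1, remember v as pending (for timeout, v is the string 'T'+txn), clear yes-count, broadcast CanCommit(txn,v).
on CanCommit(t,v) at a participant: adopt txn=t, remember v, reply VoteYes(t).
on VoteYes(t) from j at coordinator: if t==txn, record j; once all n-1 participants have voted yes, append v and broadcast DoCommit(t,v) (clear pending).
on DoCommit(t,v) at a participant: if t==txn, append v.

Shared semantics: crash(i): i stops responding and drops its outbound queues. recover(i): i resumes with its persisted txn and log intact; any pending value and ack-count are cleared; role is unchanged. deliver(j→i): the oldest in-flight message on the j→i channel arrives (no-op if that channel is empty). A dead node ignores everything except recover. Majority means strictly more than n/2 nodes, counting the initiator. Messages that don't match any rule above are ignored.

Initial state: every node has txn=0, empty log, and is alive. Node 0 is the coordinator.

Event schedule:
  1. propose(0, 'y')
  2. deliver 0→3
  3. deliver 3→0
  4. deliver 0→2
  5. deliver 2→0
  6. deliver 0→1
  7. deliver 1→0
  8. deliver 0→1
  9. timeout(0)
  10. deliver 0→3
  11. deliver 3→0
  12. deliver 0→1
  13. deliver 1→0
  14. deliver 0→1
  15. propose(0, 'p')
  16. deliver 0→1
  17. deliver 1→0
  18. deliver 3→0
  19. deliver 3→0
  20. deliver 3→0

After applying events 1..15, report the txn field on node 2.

1

e1 propose(0,'y'): 0[coor,t=1,-]
e2 deliver 0→3: 3[part,t=1,-]
e3 deliver 3→0: ·
e4 deliver 0→2: 2[part,t=1,-]
e5 deliver 2→0: ·
e6 deliver 0→1: 1[part,t=1,-]
e7 deliver 1→0: 0[coor,t=1,y]
e8 deliver 0→1: 1[part,t=1,y]
e9 timeout(0): 0[coor,t=2,y]
e10 deliver 0→3: 3[part,t=1,y]
e11 deliver 3→0: ·
e12 deliver 0→1: 1[part,t=2,y]
e13 deliver 1→0: ·
e14 deliver 0→1: ·
e15 propose(0,'p'): 0[coor,t=3,y]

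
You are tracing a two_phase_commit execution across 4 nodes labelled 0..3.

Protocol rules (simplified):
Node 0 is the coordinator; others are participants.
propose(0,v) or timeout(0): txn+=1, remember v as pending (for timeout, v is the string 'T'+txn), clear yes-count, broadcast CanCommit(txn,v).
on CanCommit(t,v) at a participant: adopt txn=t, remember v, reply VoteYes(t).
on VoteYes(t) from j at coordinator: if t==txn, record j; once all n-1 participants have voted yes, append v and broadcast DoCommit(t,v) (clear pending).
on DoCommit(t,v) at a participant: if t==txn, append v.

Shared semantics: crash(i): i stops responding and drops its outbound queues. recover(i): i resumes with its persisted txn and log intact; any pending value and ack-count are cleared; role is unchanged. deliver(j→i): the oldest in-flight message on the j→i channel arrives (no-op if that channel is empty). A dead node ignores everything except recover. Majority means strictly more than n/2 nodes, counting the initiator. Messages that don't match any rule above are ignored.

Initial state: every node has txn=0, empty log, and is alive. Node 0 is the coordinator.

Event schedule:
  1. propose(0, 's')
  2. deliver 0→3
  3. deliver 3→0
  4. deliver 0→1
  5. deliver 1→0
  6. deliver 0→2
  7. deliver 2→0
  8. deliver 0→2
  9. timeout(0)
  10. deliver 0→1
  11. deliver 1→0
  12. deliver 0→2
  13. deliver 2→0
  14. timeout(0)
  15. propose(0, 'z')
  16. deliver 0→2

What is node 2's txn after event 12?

2

[1] propose(0,'s') → N0(coor t1 [-])
[2] deliver 0→3 → N3(part t1 [-])
[3] deliver 3→0 → ∅
[4] deliver 0→1 → N1(part t1 [-])
[5] deliver 1→0 → ∅
[6] deliver 0→2 → N2(part t1 [-])
[7] deliver 2→0 → N0(coor t1 [s])
[8] deliver 0→2 → N2(part t1 [s])
[9] timeout(0) → N0(coor t2 [s])
[10] deliver 0→1 → N1(part t1 [s])
[11] deliver 1→0 → ∅
[12] deliver 0→2 → N2(part t2 [s])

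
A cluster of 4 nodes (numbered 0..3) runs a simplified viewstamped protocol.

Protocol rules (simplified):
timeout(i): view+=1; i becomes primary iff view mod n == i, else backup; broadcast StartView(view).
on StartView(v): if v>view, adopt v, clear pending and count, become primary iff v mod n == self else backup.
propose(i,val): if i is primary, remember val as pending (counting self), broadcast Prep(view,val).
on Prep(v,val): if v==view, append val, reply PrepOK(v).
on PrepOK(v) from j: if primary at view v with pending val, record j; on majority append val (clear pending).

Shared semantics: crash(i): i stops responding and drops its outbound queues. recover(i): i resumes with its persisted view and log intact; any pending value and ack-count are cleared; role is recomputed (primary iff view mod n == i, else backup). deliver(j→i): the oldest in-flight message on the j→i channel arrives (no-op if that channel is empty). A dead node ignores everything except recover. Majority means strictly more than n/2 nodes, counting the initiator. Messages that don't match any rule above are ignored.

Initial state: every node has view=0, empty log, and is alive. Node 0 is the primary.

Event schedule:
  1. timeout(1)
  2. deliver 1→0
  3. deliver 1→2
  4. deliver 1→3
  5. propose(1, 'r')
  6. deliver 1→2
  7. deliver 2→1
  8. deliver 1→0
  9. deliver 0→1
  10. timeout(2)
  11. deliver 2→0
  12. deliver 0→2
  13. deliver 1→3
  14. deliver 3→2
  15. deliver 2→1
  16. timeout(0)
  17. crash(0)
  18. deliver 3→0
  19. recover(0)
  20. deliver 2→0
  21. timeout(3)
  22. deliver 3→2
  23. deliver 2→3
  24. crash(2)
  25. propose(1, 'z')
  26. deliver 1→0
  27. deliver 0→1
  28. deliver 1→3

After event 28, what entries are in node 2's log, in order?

r

after 1 — timeout(1): n1:prim/v1/[-]
after 2 — deliver 1→0: n0:back/v1/[-]
after 3 — deliver 1→2: n2:back/v1/[-]
after 4 — deliver 1→3: n3:back/v1/[-]
after 5 — propose(1,'r'): ·
after 6 — deliver 1→2: n2:back/v1/[r]
after 7 — deliver 2→1: ·
after 8 — deliver 1→0: n0:back/v1/[r]
after 9 — deliver 0→1: n1:prim/v1/[r]
after 10 — timeout(2): n2:prim/v2/[r]
after 11 — deliver 2→0: n0:back/v2/[r]
after 12 — deliver 0→2: ·
after 13 — deliver 1→3: n3:back/v1/[r]
after 14 — deliver 3→2: ·
after 15 — deliver 2→1: n1:back/v2/[r]
after 16 — timeout(0): n0:back/v3/[r]
after 17 — crash(0): n0:✗back/v3/[r]
after 18 — deliver 3→0: ·
after 19 — recover(0): n0:back/v3/[r]
after 20 — deliver 2→0: ·
after 21 — timeout(3): n3:back/v2/[r]
after 22 — deliver 3→2: ·
after 23 — deliver 2→3: ·
after 24 — crash(2): n2:✗prim/v2/[r]
after 25 — propose(1,'z'): ·
after 26 — deliver 1→0: ·
after 27 — deliver 0→1: ·
after 28 — deliver 1→3: ·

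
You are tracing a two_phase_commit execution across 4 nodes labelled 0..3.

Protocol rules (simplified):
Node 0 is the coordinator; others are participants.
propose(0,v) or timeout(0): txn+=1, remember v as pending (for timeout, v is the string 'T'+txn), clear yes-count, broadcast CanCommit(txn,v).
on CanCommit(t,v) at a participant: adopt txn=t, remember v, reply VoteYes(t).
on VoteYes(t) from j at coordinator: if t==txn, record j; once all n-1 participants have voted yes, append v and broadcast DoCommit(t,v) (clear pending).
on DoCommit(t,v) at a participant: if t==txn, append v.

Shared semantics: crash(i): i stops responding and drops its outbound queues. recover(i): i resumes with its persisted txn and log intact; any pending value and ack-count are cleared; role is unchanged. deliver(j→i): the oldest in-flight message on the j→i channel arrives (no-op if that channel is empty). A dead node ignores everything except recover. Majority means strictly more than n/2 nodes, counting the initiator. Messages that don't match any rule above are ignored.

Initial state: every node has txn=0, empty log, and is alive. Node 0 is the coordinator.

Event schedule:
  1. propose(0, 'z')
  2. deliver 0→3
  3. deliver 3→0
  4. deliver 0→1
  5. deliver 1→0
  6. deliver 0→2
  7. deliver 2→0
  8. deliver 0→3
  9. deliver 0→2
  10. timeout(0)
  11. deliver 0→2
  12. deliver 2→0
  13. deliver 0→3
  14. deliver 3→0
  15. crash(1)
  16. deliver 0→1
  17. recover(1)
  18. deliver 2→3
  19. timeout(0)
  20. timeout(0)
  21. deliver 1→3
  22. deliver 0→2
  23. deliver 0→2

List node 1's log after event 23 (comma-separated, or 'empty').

empty

after 1 — propose(0,'z'): n0:coor/t1/[-]
after 2 — deliver 0→3: n3:part/t1/[-]
after 3 — deliver 3→0: ·
after 4 — deliver 0→1: n1:part/t1/[-]
after 5 — deliver 1→0: ·
after 6 — deliver 0→2: n2:part/t1/[-]
after 7 — deliver 2→0: n0:coor/t1/[z]
after 8 — deliver 0→3: n3:part/t1/[z]
after 9 — deliver 0→2: n2:part/t1/[z]
after 10 — timeout(0): n0:coor/t2/[z]
after 11 — deliver 0→2: n2:part/t2/[z]
after 12 — deliver 2→0: ·
after 13 — deliver 0→3: n3:part/t2/[z]
after 14 — deliver 3→0: ·
after 15 — crash(1): n1:✗part/t1/[-]
after 16 — deliver 0→1: ·
after 17 — recover(1): n1:part/t1/[-]
after 18 — deliver 2→3: ·
after 19 — timeout(0): n0:coor/t3/[z]
after 20 — timeout(0): n0:coor/t4/[z]
after 21 — deliver 1→3: ·
after 22 — deliver 0→2: n2:part/t3/[z]
after 23 — deliver 0→2: n2:part/t4/[z]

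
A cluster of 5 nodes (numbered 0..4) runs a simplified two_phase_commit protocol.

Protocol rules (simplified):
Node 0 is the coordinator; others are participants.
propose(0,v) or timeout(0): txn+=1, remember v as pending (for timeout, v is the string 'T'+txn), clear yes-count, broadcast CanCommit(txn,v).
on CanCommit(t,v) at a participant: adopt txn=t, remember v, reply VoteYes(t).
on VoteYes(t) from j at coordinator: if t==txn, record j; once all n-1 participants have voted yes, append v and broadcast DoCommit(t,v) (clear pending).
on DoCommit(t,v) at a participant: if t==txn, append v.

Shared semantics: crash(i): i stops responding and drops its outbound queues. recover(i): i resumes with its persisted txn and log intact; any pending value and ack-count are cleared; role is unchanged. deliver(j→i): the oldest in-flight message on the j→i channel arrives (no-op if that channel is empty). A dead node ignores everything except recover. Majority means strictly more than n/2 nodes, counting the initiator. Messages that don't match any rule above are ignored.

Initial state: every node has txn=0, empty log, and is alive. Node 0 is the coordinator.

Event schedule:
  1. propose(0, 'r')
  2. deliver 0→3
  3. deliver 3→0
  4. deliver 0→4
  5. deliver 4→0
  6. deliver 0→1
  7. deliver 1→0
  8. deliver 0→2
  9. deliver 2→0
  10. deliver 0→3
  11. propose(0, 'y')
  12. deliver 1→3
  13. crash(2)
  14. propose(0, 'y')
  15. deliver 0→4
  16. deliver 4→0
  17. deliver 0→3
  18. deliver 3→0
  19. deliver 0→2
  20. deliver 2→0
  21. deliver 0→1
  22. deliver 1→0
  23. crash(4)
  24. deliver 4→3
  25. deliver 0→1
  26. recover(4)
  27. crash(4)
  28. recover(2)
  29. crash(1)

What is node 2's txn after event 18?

1

after 1 — propose(0,'r'): n0:coor/t1/[-]
after 2 — deliver 0→3: n3:part/t1/[-]
after 3 — deliver 3→0: ·
after 4 — deliver 0→4: n4:part/t1/[-]
after 5 — deliver 4→0: ·
after 6 — deliver 0→1: n1:part/t1/[-]
after 7 — deliver 1→0: ·
after 8 — deliver 0→2: n2:part/t1/[-]
after 9 — deliver 2→0: n0:coor/t1/[r]
after 10 — deliver 0→3: n3:part/t1/[r]
after 11 — propose(0,'y'): n0:coor/t2/[r]
after 12 — deliver 1→3: ·
after 13 — crash(2): n2:✗part/t1/[-]
after 14 — propose(0,'y'): n0:coor/t3/[r]
after 15 — deliver 0→4: n4:part/t1/[r]
after 16 — deliver 4→0: ·
after 17 — deliver 0→3: n3:part/t2/[r]
after 18 — deliver 3→0: ·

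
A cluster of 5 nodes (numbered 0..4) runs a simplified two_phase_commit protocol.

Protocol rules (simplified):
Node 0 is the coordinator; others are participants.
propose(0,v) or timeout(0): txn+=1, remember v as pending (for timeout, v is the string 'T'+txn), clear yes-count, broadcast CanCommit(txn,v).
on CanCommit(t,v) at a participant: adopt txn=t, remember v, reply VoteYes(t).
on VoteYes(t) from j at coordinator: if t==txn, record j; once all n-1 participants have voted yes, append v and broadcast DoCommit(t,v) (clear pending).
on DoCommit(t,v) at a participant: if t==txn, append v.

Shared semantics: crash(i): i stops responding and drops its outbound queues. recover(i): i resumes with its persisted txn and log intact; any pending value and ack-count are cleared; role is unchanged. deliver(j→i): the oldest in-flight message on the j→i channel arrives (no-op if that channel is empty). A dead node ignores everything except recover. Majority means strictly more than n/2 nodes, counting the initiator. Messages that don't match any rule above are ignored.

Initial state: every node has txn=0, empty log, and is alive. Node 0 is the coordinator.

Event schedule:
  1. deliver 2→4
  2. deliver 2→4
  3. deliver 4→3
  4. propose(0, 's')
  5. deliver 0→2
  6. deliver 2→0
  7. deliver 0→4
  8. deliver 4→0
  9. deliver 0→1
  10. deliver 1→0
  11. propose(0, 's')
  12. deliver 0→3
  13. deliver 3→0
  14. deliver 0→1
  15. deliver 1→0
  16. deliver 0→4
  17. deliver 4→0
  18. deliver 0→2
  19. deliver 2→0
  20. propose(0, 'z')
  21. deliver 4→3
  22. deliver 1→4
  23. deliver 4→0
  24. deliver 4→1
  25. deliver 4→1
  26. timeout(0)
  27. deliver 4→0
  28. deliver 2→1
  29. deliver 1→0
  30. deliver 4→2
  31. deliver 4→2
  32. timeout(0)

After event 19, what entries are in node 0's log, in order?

e1 deliver 2→4: ·
e2 deliver 2→4: ·
e3 deliver 4→3: ·
e4 propose(0,'s'): 0[coor,t=1,-]
e5 deliver 0→2: 2[part,t=1,-]
e6 deliver 2→0: ·
e7 deliver 0→4: 4[part,t=1,-]
e8 deliver 4→0: ·
e9 deliver 0→1: 1[part,t=1,-]
e10 deliver 1→0: ·
e11 propose(0,'s'): 0[coor,t=2,-]
e12 deliver 0→3: 3[part,t=1,-]
e13 deliver 3→0: ·
e14 deliver 0→1: 1[part,t=2,-]
e15 deliver 1→0: ·
e16 deliver 0→4: 4[part,t=2,-]
e17 deliver 4→0: ·
e18 deliver 0→2: 2[part,t=2,-]
e19 deliver 2→0: ·

empty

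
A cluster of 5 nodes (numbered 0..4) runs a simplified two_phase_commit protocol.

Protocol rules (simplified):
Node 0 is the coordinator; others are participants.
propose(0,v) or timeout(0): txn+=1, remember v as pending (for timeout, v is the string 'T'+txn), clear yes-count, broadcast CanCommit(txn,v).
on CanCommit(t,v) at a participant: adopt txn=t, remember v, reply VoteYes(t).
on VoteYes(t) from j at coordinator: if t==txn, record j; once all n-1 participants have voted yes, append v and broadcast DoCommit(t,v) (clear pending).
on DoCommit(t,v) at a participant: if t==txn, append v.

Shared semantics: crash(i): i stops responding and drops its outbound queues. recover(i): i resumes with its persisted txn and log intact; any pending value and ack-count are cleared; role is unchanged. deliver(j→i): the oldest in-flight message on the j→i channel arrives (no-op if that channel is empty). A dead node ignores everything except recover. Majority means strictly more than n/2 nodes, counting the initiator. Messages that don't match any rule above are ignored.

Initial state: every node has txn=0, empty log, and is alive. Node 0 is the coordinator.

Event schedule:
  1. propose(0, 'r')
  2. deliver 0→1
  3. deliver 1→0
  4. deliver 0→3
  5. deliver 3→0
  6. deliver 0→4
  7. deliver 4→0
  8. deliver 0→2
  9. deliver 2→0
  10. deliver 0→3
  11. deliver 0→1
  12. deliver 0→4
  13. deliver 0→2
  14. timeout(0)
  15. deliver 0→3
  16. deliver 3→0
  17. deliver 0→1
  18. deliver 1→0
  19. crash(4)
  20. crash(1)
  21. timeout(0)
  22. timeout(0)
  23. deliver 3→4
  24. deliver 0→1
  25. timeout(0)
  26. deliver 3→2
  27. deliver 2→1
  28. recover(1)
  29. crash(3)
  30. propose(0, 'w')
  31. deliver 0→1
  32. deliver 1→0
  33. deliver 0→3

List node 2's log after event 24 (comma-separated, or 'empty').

step 1 propose(0,'r'): 0={coor,t=1,log=-}
step 2 deliver 0→1: 1={part,t=1,log=-}
step 3 deliver 1→0: —
step 4 deliver 0→3: 3={part,t=1,log=-}
step 5 deliver 3→0: —
step 6 deliver 0→4: 4={part,t=1,log=-}
step 7 deliver 4→0: —
step 8 deliver 0→2: 2={part,t=1,log=-}
step 9 deliver 2→0: 0={coor,t=1,log=r}
step 10 deliver 0→3: 3={part,t=1,log=r}
step 11 deliver 0→1: 1={part,t=1,log=r}
step 12 deliver 0→4: 4={part,t=1,log=r}
step 13 deliver 0→2: 2={part,t=1,log=r}
step 14 timeout(0): 0={coor,t=2,log=r}
step 15 deliver 0→3: 3={part,t=2,log=r}
step 16 deliver 3→0: —
step 17 deliver 0→1: 1={part,t=2,log=r}
step 18 deliver 1→0: —
step 19 crash(4): 4={✗part,t=1,log=r}
step 20 crash(1): 1={✗part,t=2,log=r}
step 21 timeout(0): 0={coor,t=3,log=r}
step 22 timeout(0): 0={coor,t=4,log=r}
step 23 deliver 3→4: —
step 24 deliver 0→1: —

r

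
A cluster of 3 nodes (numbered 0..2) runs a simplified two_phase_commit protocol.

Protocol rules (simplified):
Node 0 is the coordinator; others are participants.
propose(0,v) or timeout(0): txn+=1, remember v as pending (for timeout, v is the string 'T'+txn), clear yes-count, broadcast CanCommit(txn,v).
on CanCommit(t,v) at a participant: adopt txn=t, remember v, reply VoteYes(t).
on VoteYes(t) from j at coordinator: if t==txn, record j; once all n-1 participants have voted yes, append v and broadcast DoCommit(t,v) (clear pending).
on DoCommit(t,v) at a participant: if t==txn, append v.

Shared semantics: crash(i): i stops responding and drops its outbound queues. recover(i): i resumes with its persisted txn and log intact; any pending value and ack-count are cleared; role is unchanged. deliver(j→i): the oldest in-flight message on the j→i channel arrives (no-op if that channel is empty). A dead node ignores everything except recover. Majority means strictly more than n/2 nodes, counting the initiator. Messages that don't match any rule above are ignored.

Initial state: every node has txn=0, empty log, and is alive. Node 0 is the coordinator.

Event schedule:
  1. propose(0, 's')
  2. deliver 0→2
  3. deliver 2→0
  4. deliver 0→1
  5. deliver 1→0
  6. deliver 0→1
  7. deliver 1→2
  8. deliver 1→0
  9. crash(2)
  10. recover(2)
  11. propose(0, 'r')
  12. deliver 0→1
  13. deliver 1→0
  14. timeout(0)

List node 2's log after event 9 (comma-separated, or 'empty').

empty

step 1 propose(0,'s'): 0={coor,t=1,log=-}
step 2 deliver 0→2: 2={part,t=1,log=-}
step 3 deliver 2→0: —
step 4 deliver 0→1: 1={part,t=1,log=-}
step 5 deliver 1→0: 0={coor,t=1,log=s}
step 6 deliver 0→1: 1={part,t=1,log=s}
step 7 deliver 1→2: —
step 8 deliver 1→0: —
step 9 crash(2): 2={✗part,t=1,log=-}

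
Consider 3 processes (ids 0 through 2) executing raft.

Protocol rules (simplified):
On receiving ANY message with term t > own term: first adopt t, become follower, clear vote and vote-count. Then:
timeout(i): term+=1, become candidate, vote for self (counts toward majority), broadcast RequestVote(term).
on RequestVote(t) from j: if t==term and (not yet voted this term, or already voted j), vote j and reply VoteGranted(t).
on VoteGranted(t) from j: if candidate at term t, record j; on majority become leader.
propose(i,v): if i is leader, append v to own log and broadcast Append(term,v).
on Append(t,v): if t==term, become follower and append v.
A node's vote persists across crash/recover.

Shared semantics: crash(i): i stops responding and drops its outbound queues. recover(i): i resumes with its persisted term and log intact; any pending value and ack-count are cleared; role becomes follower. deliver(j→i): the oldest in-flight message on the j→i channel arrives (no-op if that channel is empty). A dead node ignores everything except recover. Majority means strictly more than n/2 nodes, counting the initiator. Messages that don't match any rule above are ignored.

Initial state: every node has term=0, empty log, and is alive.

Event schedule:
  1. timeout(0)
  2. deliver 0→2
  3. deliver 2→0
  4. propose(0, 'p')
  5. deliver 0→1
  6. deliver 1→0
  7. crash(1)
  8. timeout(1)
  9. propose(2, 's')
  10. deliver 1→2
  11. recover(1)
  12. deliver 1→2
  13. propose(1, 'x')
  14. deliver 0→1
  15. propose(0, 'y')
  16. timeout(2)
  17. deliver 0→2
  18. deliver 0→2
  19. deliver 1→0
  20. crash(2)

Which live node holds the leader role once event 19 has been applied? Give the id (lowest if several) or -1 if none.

0

after 1 — timeout(0): n0:cand/t1/[-]
after 2 — deliver 0→2: n2:foll/t1/[-]
after 3 — deliver 2→0: n0:lead/t1/[-]
after 4 — propose(0,'p'): n0:lead/t1/[p]
after 5 — deliver 0→1: n1:foll/t1/[-]
after 6 — deliver 1→0: ·
after 7 — crash(1): n1:✗foll/t1/[-]
after 8 — timeout(1): ·
after 9 — propose(2,'s'): ·
after 10 — deliver 1→2: ·
after 11 — recover(1): n1:foll/t1/[-]
after 12 — deliver 1→2: ·
after 13 — propose(1,'x'): ·
after 14 — deliver 0→1: n1:foll/t1/[p]
after 15 — propose(0,'y'): n0:lead/t1/[p,y]
after 16 — timeout(2): n2:cand/t2/[-]
after 17 — deliver 0→2: ·
after 18 — deliver 0→2: ·
after 19 — deliver 1→0: ·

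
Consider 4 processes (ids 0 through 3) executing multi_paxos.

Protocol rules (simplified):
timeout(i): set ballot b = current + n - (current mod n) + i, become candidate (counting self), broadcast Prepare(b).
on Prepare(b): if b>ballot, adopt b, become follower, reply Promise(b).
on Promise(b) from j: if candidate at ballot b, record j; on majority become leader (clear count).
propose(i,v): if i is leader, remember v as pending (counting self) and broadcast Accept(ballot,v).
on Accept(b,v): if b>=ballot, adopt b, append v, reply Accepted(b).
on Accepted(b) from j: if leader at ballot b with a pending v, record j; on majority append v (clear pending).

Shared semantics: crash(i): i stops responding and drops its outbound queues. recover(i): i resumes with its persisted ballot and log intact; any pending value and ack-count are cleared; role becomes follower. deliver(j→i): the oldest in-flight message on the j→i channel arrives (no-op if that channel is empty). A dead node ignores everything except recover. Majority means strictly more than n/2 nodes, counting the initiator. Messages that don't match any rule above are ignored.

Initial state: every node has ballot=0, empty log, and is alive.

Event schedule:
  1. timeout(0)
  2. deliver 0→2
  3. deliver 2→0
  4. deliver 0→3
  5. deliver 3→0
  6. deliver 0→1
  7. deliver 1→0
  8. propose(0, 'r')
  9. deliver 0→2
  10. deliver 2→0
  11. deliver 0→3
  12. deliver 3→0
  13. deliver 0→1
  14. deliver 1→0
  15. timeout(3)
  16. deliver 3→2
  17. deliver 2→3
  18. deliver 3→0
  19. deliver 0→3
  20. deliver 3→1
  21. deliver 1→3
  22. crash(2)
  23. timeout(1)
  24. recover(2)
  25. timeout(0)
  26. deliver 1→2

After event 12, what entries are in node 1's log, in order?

after 1 — timeout(0): n0:cand/b4/[-]
after 2 — deliver 0→2: n2:foll/b4/[-]
after 3 — deliver 2→0: ·
after 4 — deliver 0→3: n3:foll/b4/[-]
after 5 — deliver 3→0: n0:lead/b4/[-]
after 6 — deliver 0→1: n1:foll/b4/[-]
after 7 — deliver 1→0: ·
after 8 — propose(0,'r'): ·
after 9 — deliver 0→2: n2:foll/b4/[r]
after 10 — deliver 2→0: ·
after 11 — deliver 0→3: n3:foll/b4/[r]
after 12 — deliver 3→0: n0:lead/b4/[r]

empty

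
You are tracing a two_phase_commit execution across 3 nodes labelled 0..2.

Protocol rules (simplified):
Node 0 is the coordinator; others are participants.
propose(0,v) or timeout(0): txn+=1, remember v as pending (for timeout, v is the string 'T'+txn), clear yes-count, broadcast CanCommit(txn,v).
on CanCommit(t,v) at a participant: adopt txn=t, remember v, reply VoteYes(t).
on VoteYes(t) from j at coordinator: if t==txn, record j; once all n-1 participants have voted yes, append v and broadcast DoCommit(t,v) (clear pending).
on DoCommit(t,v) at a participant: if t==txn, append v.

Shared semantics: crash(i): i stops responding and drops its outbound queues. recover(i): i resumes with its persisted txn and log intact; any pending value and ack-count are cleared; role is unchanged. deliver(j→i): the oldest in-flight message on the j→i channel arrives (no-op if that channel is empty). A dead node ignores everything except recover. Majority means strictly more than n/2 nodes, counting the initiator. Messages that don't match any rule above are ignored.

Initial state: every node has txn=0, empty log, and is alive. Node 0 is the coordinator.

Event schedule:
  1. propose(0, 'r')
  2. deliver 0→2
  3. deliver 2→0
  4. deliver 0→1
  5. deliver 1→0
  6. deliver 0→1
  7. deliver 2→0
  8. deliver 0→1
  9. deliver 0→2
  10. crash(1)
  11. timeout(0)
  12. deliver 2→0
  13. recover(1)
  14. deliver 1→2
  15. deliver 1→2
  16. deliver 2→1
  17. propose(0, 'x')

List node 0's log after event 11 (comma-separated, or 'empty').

r

step 1 propose(0,'r'): 0={coor,t=1,log=-}
step 2 deliver 0→2: 2={part,t=1,log=-}
step 3 deliver 2→0: —
step 4 deliver 0→1: 1={part,t=1,log=-}
step 5 deliver 1→0: 0={coor,t=1,log=r}
step 6 deliver 0→1: 1={part,t=1,log=r}
step 7 deliver 2→0: —
step 8 deliver 0→1: —
step 9 deliver 0→2: 2={part,t=1,log=r}
step 10 crash(1): 1={✗part,t=1,log=r}
step 11 timeout(0): 0={coor,t=2,log=r}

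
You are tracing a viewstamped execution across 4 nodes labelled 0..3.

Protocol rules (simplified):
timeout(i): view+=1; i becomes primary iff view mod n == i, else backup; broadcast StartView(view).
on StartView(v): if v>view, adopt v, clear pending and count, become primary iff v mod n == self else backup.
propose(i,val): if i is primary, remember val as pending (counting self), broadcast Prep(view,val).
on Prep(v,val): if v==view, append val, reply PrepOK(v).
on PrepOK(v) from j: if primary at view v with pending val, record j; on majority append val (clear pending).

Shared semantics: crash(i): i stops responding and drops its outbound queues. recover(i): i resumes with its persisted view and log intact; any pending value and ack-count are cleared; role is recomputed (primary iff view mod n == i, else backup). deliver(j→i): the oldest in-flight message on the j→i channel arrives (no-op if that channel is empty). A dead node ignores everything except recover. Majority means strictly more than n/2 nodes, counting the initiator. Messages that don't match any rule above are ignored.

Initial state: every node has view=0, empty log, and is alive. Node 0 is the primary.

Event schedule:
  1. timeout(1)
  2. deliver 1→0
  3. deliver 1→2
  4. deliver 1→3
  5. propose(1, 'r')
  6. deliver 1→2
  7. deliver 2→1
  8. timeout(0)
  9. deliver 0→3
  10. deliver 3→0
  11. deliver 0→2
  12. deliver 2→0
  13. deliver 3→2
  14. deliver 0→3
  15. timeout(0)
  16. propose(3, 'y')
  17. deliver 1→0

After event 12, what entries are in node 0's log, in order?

step 1 timeout(1): 1={prim,v=1,log=-}
step 2 deliver 1→0: 0={back,v=1,log=-}
step 3 deliver 1→2: 2={back,v=1,log=-}
step 4 deliver 1→3: 3={back,v=1,log=-}
step 5 propose(1,'r'): —
step 6 deliver 1→2: 2={back,v=1,log=r}
step 7 deliver 2→1: —
step 8 timeout(0): 0={back,v=2,log=-}
step 9 deliver 0→3: 3={back,v=2,log=-}
step 10 deliver 3→0: —
step 11 deliver 0→2: 2={prim,v=2,log=r}
step 12 deliver 2→0: —

empty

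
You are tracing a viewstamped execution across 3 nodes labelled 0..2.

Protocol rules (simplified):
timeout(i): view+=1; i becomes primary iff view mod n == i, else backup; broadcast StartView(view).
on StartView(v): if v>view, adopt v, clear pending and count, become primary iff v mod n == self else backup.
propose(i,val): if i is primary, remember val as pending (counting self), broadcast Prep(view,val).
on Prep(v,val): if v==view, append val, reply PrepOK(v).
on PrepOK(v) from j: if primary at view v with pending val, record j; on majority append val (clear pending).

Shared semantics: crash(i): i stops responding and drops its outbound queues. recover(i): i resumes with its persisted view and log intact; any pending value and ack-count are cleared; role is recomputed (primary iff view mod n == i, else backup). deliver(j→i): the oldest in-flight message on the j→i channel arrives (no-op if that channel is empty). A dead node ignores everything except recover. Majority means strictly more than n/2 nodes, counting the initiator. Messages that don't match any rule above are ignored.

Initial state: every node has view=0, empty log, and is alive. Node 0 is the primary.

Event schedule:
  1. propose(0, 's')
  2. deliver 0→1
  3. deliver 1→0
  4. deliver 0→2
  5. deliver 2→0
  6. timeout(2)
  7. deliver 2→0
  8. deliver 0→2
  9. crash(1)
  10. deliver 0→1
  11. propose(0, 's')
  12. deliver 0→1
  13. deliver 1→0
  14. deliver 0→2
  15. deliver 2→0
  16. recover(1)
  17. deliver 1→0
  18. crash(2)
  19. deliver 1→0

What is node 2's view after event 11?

e1 propose(0,'s'): ·
e2 deliver 0→1: 1[back,v=0,s]
e3 deliver 1→0: 0[prim,v=0,s]
e4 deliver 0→2: 2[back,v=0,s]
e5 deliver 2→0: ·
e6 timeout(2): 2[back,v=1,s]
e7 deliver 2→0: 0[back,v=1,s]
e8 deliver 0→2: ·
e9 crash(1): 1[✗back,v=0,s]
e10 deliver 0→1: ·
e11 propose(0,'s'): ·

1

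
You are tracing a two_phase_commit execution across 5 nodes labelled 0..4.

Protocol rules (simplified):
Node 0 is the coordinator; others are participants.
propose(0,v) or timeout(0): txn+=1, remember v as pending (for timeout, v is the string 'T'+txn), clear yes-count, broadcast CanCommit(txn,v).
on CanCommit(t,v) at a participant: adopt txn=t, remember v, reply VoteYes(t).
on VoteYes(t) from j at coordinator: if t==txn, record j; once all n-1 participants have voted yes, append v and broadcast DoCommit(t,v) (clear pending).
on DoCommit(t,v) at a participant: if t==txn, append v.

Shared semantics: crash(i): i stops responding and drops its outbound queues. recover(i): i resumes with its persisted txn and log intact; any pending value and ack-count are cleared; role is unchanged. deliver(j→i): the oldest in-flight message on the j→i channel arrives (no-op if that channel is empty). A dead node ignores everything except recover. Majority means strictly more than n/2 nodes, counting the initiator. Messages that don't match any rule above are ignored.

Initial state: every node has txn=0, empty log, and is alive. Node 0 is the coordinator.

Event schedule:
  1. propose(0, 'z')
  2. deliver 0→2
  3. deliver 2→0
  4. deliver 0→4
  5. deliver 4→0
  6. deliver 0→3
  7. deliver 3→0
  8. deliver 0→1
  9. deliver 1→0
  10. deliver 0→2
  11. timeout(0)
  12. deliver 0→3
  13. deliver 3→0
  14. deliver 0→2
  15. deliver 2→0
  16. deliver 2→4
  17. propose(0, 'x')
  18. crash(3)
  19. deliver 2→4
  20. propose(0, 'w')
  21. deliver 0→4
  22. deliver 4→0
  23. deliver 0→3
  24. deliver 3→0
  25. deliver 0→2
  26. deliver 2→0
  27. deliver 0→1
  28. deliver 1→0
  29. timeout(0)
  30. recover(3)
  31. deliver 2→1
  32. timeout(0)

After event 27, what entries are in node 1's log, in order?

z

step 1 propose(0,'z'): 0={coor,t=1,log=-}
step 2 deliver 0→2: 2={part,t=1,log=-}
step 3 deliver 2→0: —
step 4 deliver 0→4: 4={part,t=1,log=-}
step 5 deliver 4→0: —
step 6 deliver 0→3: 3={part,t=1,log=-}
step 7 deliver 3→0: —
step 8 deliver 0→1: 1={part,t=1,log=-}
step 9 deliver 1→0: 0={coor,t=1,log=z}
step 10 deliver 0→2: 2={part,t=1,log=z}
step 11 timeout(0): 0={coor,t=2,log=z}
step 12 deliver 0→3: 3={part,t=1,log=z}
step 13 deliver 3→0: —
step 14 deliver 0→2: 2={part,t=2,log=z}
step 15 deliver 2→0: —
step 16 deliver 2→4: —
step 17 propose(0,'x'): 0={coor,t=3,log=z}
step 18 crash(3): 3={✗part,t=1,log=z}
step 19 deliver 2→4: —
step 20 propose(0,'w'): 0={coor,t=4,log=z}
step 21 deliver 0→4: 4={part,t=1,log=z}
step 22 deliver 4→0: —
step 23 deliver 0→3: —
step 24 deliver 3→0: —
step 25 deliver 0→2: 2={part,t=3,log=z}
step 26 deliver 2→0: —
step 27 deliver 0→1: 1={part,t=1,log=z}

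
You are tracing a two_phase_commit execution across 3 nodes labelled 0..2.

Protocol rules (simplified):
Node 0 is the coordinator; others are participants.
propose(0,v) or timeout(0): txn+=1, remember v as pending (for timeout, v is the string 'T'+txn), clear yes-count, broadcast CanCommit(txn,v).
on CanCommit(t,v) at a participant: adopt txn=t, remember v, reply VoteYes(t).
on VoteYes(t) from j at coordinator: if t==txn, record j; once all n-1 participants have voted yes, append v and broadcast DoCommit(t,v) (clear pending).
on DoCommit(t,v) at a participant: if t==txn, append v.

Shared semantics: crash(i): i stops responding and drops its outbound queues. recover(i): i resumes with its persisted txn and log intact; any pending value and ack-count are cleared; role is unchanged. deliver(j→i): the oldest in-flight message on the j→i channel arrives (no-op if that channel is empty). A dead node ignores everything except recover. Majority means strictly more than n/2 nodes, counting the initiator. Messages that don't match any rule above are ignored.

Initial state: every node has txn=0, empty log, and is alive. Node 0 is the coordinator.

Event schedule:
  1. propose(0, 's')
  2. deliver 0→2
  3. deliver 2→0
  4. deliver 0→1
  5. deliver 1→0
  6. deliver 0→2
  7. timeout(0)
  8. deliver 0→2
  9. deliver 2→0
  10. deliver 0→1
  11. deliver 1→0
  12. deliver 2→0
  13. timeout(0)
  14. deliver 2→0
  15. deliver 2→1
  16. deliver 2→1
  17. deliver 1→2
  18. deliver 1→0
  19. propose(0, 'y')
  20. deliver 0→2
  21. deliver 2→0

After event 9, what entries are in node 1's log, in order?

[1] propose(0,'s') → N0(coor t1 [-])
[2] deliver 0→2 → N2(part t1 [-])
[3] deliver 2→0 → ∅
[4] deliver 0→1 → N1(part t1 [-])
[5] deliver 1→0 → N0(coor t1 [s])
[6] deliver 0→2 → N2(part t1 [s])
[7] timeout(0) → N0(coor t2 [s])
[8] deliver 0→2 → N2(part t2 [s])
[9] deliver 2→0 → ∅

empty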